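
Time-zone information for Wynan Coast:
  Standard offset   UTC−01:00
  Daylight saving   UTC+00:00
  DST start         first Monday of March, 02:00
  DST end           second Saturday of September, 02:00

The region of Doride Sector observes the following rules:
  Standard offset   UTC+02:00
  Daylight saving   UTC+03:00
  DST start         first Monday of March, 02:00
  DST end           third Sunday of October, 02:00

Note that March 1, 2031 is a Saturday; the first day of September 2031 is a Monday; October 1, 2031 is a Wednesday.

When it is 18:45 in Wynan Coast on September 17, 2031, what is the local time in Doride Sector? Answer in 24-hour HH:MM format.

1 March 2031 is a Saturday, so the first Monday is March 3.
1 September 2031 is a Monday, so the first Saturday is September 6 and the second is September 13.
September 17, 2031 does not fall between 3 March and 13 September, so daylight saving is not in effect and Wynan Coast is at UTC−01:00.
18:45 Wynan Coast + 1h = 19:45 UTC.
1 March 2031 is a Saturday, so the first Monday is March 3.
1 October 2031 is a Wednesday, so the first Sunday is October 5 and the third is October 19.
At the standard offset (UTC+02:00), 19:45 UTC + 2h = 21:45 Doride Sector standard time.
Daylight saving runs 3 March – 19 October; the standard-time date in Doride Sector, September 17, 2031, is inside that window, so Doride Sector is at UTC+03:00.
19:45 UTC + 3h = 22:45 Doride Sector.

22:45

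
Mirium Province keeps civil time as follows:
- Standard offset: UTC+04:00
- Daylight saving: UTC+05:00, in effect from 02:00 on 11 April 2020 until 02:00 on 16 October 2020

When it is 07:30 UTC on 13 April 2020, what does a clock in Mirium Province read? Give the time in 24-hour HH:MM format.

At the standard offset (UTC+04:00), 07:30 UTC + 4h = 11:30 Mirium Province standard time.
The standard-time date in Mirium Province, 13 April 2020, falls between 11 April and 16 October, so daylight saving is in effect and Mirium Province is at UTC+05:00.
07:30 UTC + 5h = 12:30 local.

12:30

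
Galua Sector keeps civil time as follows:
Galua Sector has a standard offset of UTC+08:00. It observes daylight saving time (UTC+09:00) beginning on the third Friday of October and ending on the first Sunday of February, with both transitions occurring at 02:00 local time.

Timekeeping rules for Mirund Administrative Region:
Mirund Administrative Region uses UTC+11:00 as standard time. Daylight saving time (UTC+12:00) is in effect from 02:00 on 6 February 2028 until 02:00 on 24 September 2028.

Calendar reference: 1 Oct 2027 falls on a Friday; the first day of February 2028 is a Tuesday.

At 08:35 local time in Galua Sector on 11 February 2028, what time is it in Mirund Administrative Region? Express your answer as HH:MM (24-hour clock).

12:35

1 October 2027 is a Friday, so the first Friday is October 1 and the third is October 15.
1 February 2028 is a Tuesday, so the first Sunday is February 6.
11 February 2028 is outside the daylight-saving period (15 October 2027 – 6 February 2028), so Galua Sector is on standard time, UTC+08:00.
08:35 Galua Sector − 8h = 00:35 UTC.
At the standard offset (UTC+11:00), 00:35 UTC + 11h = 11:35 Mirund Administrative Region standard time.
The standard-time date in Mirund Administrative Region, 11 February 2028, falls between 6 February and 24 September, so daylight saving is in effect and Mirund Administrative Region is at UTC+12:00.
00:35 UTC + 12h = 12:35 Mirund Administrative Region.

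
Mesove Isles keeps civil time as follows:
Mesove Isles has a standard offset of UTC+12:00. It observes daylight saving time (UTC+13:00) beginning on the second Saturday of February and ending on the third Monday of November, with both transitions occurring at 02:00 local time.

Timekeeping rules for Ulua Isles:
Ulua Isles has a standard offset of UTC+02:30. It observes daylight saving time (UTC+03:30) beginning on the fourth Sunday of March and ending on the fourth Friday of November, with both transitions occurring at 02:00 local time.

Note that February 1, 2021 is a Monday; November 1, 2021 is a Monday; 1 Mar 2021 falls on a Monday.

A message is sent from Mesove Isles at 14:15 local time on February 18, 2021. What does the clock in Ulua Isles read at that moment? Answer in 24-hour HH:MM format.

03:45

1 February 2021 is a Monday, so the first Saturday is February 6 and the second is February 13.
1 November 2021 is a Monday, so the first Monday is November 1 and the third is November 15.
February 18, 2021 lies within the daylight-saving period (13 February – 15 November), so Mesove Isles is on daylight time, UTC+13:00.
14:15 Mesove Isles − 13h = 01:15 UTC.
1 March 2021 is a Monday, so the first Sunday is March 7 and the fourth is March 28.
1 November 2021 is a Monday, so the first Friday is November 5 and the fourth is November 26.
At the standard offset (UTC+02:30), 01:15 UTC + 2h30m = 03:45 Ulua Isles standard time.
Daylight saving runs 28 March – 26 November; the standard-time date in Ulua Isles, February 18, 2021, is outside that window, so Ulua Isles is on standard time at UTC+02:30.
01:15 UTC + 2h30m = 03:45 Ulua Isles.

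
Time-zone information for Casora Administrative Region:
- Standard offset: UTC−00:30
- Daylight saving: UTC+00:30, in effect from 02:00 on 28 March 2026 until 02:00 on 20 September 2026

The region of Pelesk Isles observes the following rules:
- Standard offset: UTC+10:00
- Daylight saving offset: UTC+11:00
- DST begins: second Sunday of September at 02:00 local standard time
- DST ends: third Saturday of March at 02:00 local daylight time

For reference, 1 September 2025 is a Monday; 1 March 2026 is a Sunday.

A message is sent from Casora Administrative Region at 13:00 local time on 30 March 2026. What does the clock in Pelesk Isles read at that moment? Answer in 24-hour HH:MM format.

22:30

Daylight saving runs 28 March – 20 September; 30 March 2026 is inside that window, so Casora Administrative Region is at UTC+00:30.
13:00 Casora Administrative Region − 0h30m = 12:30 UTC.
1 September 2025 is a Monday, so the first Sunday is September 7 and the second is September 14.
1 March 2026 is a Sunday, so the first Saturday is March 7 and the third is March 21.
At the standard offset (UTC+10:00), 12:30 UTC + 10h = 22:30 Pelesk Isles standard time.
The standard-time date in Pelesk Isles, 30 March 2026, does not fall between 14 September 2025 and 21 March 2026, so daylight saving is not in effect and Pelesk Isles is at UTC+10:00.
12:30 UTC + 10h = 22:30 Pelesk Isles.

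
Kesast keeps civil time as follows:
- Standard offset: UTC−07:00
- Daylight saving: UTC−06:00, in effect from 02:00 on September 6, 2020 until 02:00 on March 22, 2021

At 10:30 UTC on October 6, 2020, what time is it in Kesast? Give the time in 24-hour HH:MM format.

04:30

At the standard offset (UTC−07:00), 10:30 UTC − 7h = 03:30 Kesast standard time.
Daylight saving runs 6 September 2020 – 22 March 2021; the standard-time date in Kesast, October 6, 2020, is inside that window, so Kesast is at UTC−06:00.
10:30 UTC − 6h = 04:30 local.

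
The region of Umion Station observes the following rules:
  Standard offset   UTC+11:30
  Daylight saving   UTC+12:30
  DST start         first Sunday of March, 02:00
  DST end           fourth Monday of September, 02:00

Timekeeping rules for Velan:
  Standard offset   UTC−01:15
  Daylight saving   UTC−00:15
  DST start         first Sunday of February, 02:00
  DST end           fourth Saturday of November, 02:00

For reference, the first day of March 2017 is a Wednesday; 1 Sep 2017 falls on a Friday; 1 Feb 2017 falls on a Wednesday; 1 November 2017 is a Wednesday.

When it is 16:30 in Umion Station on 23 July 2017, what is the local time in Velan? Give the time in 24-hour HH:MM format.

03:45

1 March 2017 is a Wednesday, so the first Sunday is March 5.
1 September 2017 is a Friday, so the first Monday is September 4 and the fourth is September 25.
Daylight saving runs 5 March – 25 September; 23 July 2017 is inside that window, so Umion Station is at UTC+12:30.
16:30 Umion Station − 12h30m = 04:00 UTC.
1 February 2017 is a Wednesday, so the first Sunday is February 5.
1 November 2017 is a Wednesday, so the first Saturday is November 4 and the fourth is November 25.
At the standard offset (UTC−01:15), 04:00 UTC − 1h15m = 02:45 Velan standard time.
The standard-time date in Velan, 23 July 2017, lies within the daylight-saving period (5 February – 25 November), so Velan is on daylight time, UTC−00:15.
04:00 UTC − 0h15m = 03:45 Velan.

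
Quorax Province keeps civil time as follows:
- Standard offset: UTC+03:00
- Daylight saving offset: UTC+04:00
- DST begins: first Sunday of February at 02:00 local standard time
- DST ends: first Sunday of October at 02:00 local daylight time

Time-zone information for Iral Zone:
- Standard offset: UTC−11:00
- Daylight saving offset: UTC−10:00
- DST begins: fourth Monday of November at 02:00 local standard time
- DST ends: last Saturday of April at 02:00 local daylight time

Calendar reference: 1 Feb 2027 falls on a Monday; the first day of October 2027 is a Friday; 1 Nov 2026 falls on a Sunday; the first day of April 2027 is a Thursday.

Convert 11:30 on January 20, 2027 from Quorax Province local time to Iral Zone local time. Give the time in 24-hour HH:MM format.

1 February 2027 is a Monday, so the first Sunday is February 7.
1 October 2027 is a Friday, so the first Sunday is October 3.
January 20, 2027 does not fall between 7 February and 3 October, so daylight saving is not in effect and Quorax Province is at UTC+03:00.
11:30 Quorax Province − 3h = 08:30 UTC.
1 November 2026 is a Sunday, so the first Monday is November 2 and the fourth is November 23.
1 April 2027 is a Thursday, so Saturdays fall on 3, 10, 17, 24; the last is April 24.
At the standard offset (UTC−11:00), 08:30 UTC − 11h = 21:30 Iral Zone standard time (rolling into the previous day, 19 January 2027).
The standard-time date in Iral Zone, January 19, 2027, lies within the daylight-saving period (23 November 2026 – 24 April 2027), so Iral Zone is on daylight time, UTC−10:00.
08:30 UTC − 10h = 22:30 Iral Zone (rolling into the previous day, 19 January 2027).

22:30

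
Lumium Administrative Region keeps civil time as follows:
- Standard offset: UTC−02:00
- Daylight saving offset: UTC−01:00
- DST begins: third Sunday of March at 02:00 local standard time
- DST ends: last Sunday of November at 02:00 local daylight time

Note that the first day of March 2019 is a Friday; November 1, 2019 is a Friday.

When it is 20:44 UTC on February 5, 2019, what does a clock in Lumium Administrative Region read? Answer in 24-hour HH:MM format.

1 March 2019 is a Friday, so the first Sunday is March 3 and the third is March 17.
1 November 2019 is a Friday, so Sundays fall on 3, 10, 17, 24; the last is November 24.
At the standard offset (UTC−02:00), 20:44 UTC − 2h = 18:44 Lumium Administrative Region standard time.
The standard-time date in Lumium Administrative Region, February 5, 2019, does not fall between 17 March and 24 November, so daylight saving is not in effect and Lumium Administrative Region is at UTC−02:00.
20:44 UTC − 2h = 18:44 local.

18:44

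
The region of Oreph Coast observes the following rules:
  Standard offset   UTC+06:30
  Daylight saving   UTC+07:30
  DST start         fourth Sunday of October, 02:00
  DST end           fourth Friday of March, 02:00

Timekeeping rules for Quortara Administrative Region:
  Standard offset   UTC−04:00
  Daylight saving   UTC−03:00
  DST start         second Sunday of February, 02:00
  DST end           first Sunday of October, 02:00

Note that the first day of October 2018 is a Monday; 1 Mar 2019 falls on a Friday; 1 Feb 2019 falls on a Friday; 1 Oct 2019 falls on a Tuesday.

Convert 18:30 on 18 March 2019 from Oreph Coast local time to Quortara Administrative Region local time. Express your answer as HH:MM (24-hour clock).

08:00

1 October 2018 is a Monday, so the first Sunday is October 7 and the fourth is October 28.
1 March 2019 is a Friday, so the first Friday is March 1 and the fourth is March 22.
18 March 2019 lies within the daylight-saving period (28 October 2018 – 22 March 2019), so Oreph Coast is on daylight time, UTC+07:30.
18:30 Oreph Coast − 7h30m = 11:00 UTC.
1 February 2019 is a Friday, so the first Sunday is February 3 and the second is February 10.
1 October 2019 is a Tuesday, so the first Sunday is October 6.
At the standard offset (UTC−04:00), 11:00 UTC − 4h = 07:00 Quortara Administrative Region standard time.
The standard-time date in Quortara Administrative Region, 18 March 2019, lies within the daylight-saving period (10 February – 6 October), so Quortara Administrative Region is on daylight time, UTC−03:00.
11:00 UTC − 3h = 08:00 Quortara Administrative Region.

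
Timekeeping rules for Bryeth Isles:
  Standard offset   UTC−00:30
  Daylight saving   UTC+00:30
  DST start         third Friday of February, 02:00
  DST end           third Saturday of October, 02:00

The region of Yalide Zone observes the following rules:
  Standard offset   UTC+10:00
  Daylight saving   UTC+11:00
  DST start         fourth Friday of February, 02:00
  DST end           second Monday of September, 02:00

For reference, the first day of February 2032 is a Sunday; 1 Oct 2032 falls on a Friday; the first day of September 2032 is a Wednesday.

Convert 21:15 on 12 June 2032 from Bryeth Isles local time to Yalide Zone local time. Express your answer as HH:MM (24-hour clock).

1 February 2032 is a Sunday, so the first Friday is February 6 and the third is February 20.
1 October 2032 is a Friday, so the first Saturday is October 2 and the third is October 16.
12 June 2032 lies within the daylight-saving period (20 February – 16 October), so Bryeth Isles is on daylight time, UTC+00:30.
21:15 Bryeth Isles − 0h30m = 20:45 UTC.
1 February 2032 is a Sunday, so the first Friday is February 6 and the fourth is February 27.
1 September 2032 is a Wednesday, so the first Monday is September 6 and the second is September 13.
At the standard offset (UTC+10:00), 20:45 UTC + 10h = 06:45 Yalide Zone standard time (rolling into the next day, 13 June 2032).
Daylight saving runs 27 February – 13 September; the standard-time date in Yalide Zone, 13 June 2032, is inside that window, so Yalide Zone is at UTC+11:00.
20:45 UTC + 11h = 07:45 Yalide Zone (rolling into the next day, 13 June 2032).

07:45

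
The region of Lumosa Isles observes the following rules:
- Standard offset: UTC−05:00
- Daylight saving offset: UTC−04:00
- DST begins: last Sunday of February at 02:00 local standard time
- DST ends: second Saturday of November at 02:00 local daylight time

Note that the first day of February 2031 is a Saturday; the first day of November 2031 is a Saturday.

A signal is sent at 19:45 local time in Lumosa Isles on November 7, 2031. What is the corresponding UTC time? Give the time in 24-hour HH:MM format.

23:45

1 February 2031 is a Saturday, so Sundays fall on 2, 9, 16, 23; the last is February 23.
1 November 2031 is a Saturday, so the first Saturday is November 1 and the second is November 8.
November 7, 2031 lies within the daylight-saving period (23 February – 8 November), so Lumosa Isles is on daylight time, UTC−04:00.
19:45 local + 4h = 23:45 UTC.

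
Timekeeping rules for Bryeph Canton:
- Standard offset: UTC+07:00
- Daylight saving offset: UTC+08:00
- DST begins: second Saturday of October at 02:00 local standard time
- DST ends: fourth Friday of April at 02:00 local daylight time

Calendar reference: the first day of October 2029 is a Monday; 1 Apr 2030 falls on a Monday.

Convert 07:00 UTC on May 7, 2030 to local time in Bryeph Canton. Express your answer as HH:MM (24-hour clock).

14:00

1 October 2029 is a Monday, so the first Saturday is October 6 and the second is October 13.
1 April 2030 is a Monday, so the first Friday is April 5 and the fourth is April 26.
At the standard offset (UTC+07:00), 07:00 UTC + 7h = 14:00 Bryeph Canton standard time.
The standard-time date in Bryeph Canton, May 7, 2030, is outside the daylight-saving period (13 October 2029 – 26 April 2030), so Bryeph Canton is on standard time, UTC+07:00.
07:00 UTC + 7h = 14:00 local.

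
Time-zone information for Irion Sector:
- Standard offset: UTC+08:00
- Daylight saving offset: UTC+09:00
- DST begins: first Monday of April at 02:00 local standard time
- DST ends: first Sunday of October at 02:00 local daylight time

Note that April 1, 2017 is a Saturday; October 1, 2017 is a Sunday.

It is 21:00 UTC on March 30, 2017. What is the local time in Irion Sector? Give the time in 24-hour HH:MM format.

1 April 2017 is a Saturday, so the first Monday is April 3.
1 October 2017 is a Sunday, so the first Sunday is October 1.
At the standard offset (UTC+08:00), 21:00 UTC + 8h = 05:00 Irion Sector standard time (rolling into the next day, 31 March 2017).
The standard-time date in Irion Sector, March 31, 2017, is outside the daylight-saving period (3 April – 1 October), so Irion Sector is on standard time, UTC+08:00.
21:00 UTC + 8h = 05:00 local (rolling into the next day, 31 March 2017).

05:00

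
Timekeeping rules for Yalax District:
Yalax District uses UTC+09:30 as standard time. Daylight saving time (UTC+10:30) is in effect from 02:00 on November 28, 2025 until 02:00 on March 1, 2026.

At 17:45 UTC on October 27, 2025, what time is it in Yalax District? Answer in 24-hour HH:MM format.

03:15

At the standard offset (UTC+09:30), 17:45 UTC + 9h30m = 03:15 Yalax District standard time (rolling into the next day, 28 October 2025).
The standard-time date in Yalax District, October 28, 2025, is outside the daylight-saving period (28 November 2025 – 1 March 2026), so Yalax District is on standard time, UTC+09:30.
17:45 UTC + 9h30m = 03:15 local (rolling into the next day, 28 October 2025).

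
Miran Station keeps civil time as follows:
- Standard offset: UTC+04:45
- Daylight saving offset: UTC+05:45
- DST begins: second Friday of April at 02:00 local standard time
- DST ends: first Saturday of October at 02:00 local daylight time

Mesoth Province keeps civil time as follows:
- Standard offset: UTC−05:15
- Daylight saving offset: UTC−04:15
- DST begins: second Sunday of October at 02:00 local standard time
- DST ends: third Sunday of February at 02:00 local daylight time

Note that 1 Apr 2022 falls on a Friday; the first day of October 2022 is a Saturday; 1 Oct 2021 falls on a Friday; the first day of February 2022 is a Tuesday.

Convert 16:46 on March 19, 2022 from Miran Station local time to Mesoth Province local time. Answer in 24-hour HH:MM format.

06:46

1 April 2022 is a Friday, so the first Friday is April 1 and the second is April 8.
1 October 2022 is a Saturday, so the first Saturday is October 1.
March 19, 2022 does not fall between 8 April and 1 October, so daylight saving is not in effect and Miran Station is at UTC+04:45.
16:46 Miran Station − 4h45m = 12:01 UTC.
1 October 2021 is a Friday, so the first Sunday is October 3 and the second is October 10.
1 February 2022 is a Tuesday, so the first Sunday is February 6 and the third is February 20.
At the standard offset (UTC−05:15), 12:01 UTC − 5h15m = 06:46 Mesoth Province standard time.
The standard-time date in Mesoth Province, March 19, 2022, does not fall between 10 October 2021 and 20 February 2022, so daylight saving is not in effect and Mesoth Province is at UTC−05:15.
12:01 UTC − 5h15m = 06:46 Mesoth Province.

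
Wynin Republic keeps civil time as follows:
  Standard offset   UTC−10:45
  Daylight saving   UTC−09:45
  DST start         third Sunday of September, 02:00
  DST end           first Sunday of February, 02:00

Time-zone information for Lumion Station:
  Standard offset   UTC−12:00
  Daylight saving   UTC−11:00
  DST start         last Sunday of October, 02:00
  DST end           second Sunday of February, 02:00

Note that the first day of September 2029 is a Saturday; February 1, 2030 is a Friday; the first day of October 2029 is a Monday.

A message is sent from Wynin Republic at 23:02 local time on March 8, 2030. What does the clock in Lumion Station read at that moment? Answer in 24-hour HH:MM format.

1 September 2029 is a Saturday, so the first Sunday is September 2 and the third is September 16.
1 February 2030 is a Friday, so the first Sunday is February 3.
Daylight saving runs 16 September 2029 – 3 February 2030; March 8, 2030 is outside that window, so Wynin Republic is on standard time at UTC−10:45.
23:02 Wynin Republic + 10h45m = 09:47 UTC (rolling into the next day, 9 March 2030).
1 October 2029 is a Monday, so Sundays fall on 7, 14, 21, 28; the last is October 28.
1 February 2030 is a Friday, so the first Sunday is February 3 and the second is February 10.
At the standard offset (UTC−12:00), 09:47 UTC − 12h = 21:47 Lumion Station standard time (rolling into the previous day, 8 March 2030).
Daylight saving runs 28 October 2029 – 10 February 2030; the standard-time date in Lumion Station, March 8, 2030, is outside that window, so Lumion Station is on standard time at UTC−12:00.
09:47 UTC − 12h = 21:47 Lumion Station (rolling into the previous day, 8 March 2030).

21:47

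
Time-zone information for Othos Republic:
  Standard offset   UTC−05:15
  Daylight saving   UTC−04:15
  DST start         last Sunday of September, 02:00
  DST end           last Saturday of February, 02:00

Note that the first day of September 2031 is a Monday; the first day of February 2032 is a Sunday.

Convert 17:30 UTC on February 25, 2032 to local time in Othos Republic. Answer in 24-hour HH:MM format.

1 September 2031 is a Monday, so Sundays fall on 7, 14, 21, 28; the last is September 28.
1 February 2032 is a Sunday, so Saturdays fall on 7, 14, 21, 28; the last is February 28.
At the standard offset (UTC−05:15), 17:30 UTC − 5h15m = 12:15 Othos Republic standard time.
The standard-time date in Othos Republic, February 25, 2032, falls between 28 September 2031 and 28 February 2032, so daylight saving is in effect and Othos Republic is at UTC−04:15.
17:30 UTC − 4h15m = 13:15 local.

13:15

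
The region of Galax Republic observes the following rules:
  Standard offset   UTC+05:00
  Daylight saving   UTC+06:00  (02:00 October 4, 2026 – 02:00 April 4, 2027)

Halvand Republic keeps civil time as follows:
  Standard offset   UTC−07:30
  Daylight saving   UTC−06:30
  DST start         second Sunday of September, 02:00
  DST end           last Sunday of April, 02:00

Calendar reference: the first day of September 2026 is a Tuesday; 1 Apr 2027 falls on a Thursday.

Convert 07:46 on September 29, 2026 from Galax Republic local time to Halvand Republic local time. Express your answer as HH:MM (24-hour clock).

20:16

September 29, 2026 does not fall between 4 October 2026 and 4 April 2027, so daylight saving is not in effect and Galax Republic is at UTC+05:00.
07:46 Galax Republic − 5h = 02:46 UTC.
1 September 2026 is a Tuesday, so the first Sunday is September 6 and the second is September 13.
1 April 2027 is a Thursday, so Sundays fall on 4, 11, 18, 25; the last is April 25.
At the standard offset (UTC−07:30), 02:46 UTC − 7h30m = 19:16 Halvand Republic standard time (rolling into the previous day, 28 September 2026).
The standard-time date in Halvand Republic, September 28, 2026, falls between 13 September 2026 and 25 April 2027, so daylight saving is in effect and Halvand Republic is at UTC−06:30.
02:46 UTC − 6h30m = 20:16 Halvand Republic (rolling into the previous day, 28 September 2026).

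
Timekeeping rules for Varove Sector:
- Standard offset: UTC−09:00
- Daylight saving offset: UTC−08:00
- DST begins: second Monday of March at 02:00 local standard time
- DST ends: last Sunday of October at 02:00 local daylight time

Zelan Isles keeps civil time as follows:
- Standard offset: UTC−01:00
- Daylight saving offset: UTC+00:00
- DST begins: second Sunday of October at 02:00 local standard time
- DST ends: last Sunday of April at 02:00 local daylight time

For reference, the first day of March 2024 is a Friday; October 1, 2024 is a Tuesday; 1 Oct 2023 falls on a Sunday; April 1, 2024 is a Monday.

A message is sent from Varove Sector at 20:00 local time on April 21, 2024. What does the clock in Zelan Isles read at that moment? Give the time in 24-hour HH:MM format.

04:00

1 March 2024 is a Friday, so the first Monday is March 4 and the second is March 11.
1 October 2024 is a Tuesday, so Sundays fall on 6, 13, 20, 27; the last is October 27.
Daylight saving runs 11 March – 27 October; April 21, 2024 is inside that window, so Varove Sector is at UTC−08:00.
20:00 Varove Sector + 8h = 04:00 UTC (rolling into the next day, 22 April 2024).
1 October 2023 is a Sunday, so the first Sunday is October 1 and the second is October 8.
1 April 2024 is a Monday, so Sundays fall on 7, 14, 21, 28; the last is April 28.
At the standard offset (UTC−01:00), 04:00 UTC − 1h = 03:00 Zelan Isles standard time.
Daylight saving runs 8 October 2023 – 28 April 2024; the standard-time date in Zelan Isles, April 22, 2024, is inside that window, so Zelan Isles is at UTC+00:00.
04:00 UTC + 0h = 04:00 Zelan Isles.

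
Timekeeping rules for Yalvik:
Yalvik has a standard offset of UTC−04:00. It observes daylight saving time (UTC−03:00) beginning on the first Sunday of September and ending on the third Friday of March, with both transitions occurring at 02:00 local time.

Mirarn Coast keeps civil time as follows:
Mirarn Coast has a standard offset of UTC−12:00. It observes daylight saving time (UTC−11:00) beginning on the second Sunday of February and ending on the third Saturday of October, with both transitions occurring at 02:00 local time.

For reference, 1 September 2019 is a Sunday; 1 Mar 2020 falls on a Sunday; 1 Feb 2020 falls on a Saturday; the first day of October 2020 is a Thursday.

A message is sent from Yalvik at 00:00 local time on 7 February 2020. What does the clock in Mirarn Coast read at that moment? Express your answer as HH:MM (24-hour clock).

1 September 2019 is a Sunday, so the first Sunday is September 1.
1 March 2020 is a Sunday, so the first Friday is March 6 and the third is March 20.
7 February 2020 falls between 1 September 2019 and 20 March 2020, so daylight saving is in effect and Yalvik is at UTC−03:00.
00:00 Yalvik + 3h = 03:00 UTC.
1 February 2020 is a Saturday, so the first Sunday is February 2 and the second is February 9.
1 October 2020 is a Thursday, so the first Saturday is October 3 and the third is October 17.
At the standard offset (UTC−12:00), 03:00 UTC − 12h = 15:00 Mirarn Coast standard time (rolling into the previous day, 6 February 2020).
Daylight saving runs 9 February – 17 October; the standard-time date in Mirarn Coast, 6 February 2020, is outside that window, so Mirarn Coast is on standard time at UTC−12:00.
03:00 UTC − 12h = 15:00 Mirarn Coast (rolling into the previous day, 6 February 2020).

15:00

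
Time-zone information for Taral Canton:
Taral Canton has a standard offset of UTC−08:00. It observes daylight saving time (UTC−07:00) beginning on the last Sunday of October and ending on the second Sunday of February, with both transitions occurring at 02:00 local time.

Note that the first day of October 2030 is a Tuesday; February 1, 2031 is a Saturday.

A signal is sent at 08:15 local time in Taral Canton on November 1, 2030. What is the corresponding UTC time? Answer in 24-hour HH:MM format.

1 October 2030 is a Tuesday, so Sundays fall on 6, 13, 20, 27; the last is October 27.
1 February 2031 is a Saturday, so the first Sunday is February 2 and the second is February 9.
Daylight saving runs 27 October 2030 – 9 February 2031; November 1, 2030 is inside that window, so Taral Canton is at UTC−07:00.
08:15 local + 7h = 15:15 UTC.

15:15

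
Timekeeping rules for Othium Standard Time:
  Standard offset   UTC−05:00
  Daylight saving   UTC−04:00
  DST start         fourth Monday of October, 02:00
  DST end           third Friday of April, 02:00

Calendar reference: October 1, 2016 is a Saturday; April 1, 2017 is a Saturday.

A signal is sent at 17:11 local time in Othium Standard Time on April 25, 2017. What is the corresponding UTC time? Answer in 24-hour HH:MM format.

22:11

1 October 2016 is a Saturday, so the first Monday is October 3 and the fourth is October 24.
1 April 2017 is a Saturday, so the first Friday is April 7 and the third is April 21.
Daylight saving runs 24 October 2016 – 21 April 2017; April 25, 2017 is outside that window, so Othium Standard Time is on standard time at UTC−05:00.
17:11 local + 5h = 22:11 UTC.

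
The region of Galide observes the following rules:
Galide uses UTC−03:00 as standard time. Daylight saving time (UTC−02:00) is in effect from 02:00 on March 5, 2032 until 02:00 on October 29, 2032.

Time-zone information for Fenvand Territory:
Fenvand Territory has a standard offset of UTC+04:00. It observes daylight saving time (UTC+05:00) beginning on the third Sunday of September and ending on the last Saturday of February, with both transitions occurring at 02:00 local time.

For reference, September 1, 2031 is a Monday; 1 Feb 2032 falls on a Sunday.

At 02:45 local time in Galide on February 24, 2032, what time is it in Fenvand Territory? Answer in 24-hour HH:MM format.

February 24, 2032 is outside the daylight-saving period (5 March – 29 October), so Galide is on standard time, UTC−03:00.
02:45 Galide + 3h = 05:45 UTC.
1 September 2031 is a Monday, so the first Sunday is September 7 and the third is September 21.
1 February 2032 is a Sunday, so Saturdays fall on 7, 14, 21, 28; the last is February 28.
At the standard offset (UTC+04:00), 05:45 UTC + 4h = 09:45 Fenvand Territory standard time.
The standard-time date in Fenvand Territory, February 24, 2032, falls between 21 September 2031 and 28 February 2032, so daylight saving is in effect and Fenvand Territory is at UTC+05:00.
05:45 UTC + 5h = 10:45 Fenvand Territory.

10:45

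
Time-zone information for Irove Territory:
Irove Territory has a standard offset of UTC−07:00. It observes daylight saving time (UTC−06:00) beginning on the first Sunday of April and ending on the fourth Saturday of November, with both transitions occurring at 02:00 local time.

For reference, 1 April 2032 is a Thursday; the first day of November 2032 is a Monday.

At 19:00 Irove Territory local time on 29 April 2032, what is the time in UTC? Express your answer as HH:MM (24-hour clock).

01:00

1 April 2032 is a Thursday, so the first Sunday is April 4.
1 November 2032 is a Monday, so the first Saturday is November 6 and the fourth is November 27.
Daylight saving runs 4 April – 27 November; 29 April 2032 is inside that window, so Irove Territory is at UTC−06:00.
19:00 local + 6h = 01:00 UTC (rolling into the next day, 30 April 2032).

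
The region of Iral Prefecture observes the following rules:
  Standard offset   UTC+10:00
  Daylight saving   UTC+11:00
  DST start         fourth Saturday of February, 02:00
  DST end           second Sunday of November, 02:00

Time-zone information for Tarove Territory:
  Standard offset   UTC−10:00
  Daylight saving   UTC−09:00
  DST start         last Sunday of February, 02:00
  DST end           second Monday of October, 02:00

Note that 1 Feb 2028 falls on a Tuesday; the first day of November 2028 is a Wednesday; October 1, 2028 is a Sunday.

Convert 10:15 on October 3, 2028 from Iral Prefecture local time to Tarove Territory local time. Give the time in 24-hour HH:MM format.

1 February 2028 is a Tuesday, so the first Saturday is February 5 and the fourth is February 26.
1 November 2028 is a Wednesday, so the first Sunday is November 5 and the second is November 12.
Daylight saving runs 26 February – 12 November; October 3, 2028 is inside that window, so Iral Prefecture is at UTC+11:00.
10:15 Iral Prefecture − 11h = 23:15 UTC (rolling into the previous day, 2 October 2028).
1 February 2028 is a Tuesday, so Sundays fall on 6, 13, 20, 27; the last is February 27.
1 October 2028 is a Sunday, so the first Monday is October 2 and the second is October 9.
At the standard offset (UTC−10:00), 23:15 UTC − 10h = 13:15 Tarove Territory standard time.
The standard-time date in Tarove Territory, October 2, 2028, lies within the daylight-saving period (27 February – 9 October), so Tarove Territory is on daylight time, UTC−09:00.
23:15 UTC − 9h = 14:15 Tarove Territory.

14:15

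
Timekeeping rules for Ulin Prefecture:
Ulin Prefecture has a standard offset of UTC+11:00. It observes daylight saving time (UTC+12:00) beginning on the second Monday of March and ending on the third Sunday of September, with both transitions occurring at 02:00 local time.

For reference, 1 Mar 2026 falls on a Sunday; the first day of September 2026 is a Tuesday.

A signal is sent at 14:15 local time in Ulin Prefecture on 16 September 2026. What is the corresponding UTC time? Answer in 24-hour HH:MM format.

02:15

1 March 2026 is a Sunday, so the first Monday is March 2 and the second is March 9.
1 September 2026 is a Tuesday, so the first Sunday is September 6 and the third is September 20.
16 September 2026 lies within the daylight-saving period (9 March – 20 September), so Ulin Prefecture is on daylight time, UTC+12:00.
14:15 local − 12h = 02:15 UTC.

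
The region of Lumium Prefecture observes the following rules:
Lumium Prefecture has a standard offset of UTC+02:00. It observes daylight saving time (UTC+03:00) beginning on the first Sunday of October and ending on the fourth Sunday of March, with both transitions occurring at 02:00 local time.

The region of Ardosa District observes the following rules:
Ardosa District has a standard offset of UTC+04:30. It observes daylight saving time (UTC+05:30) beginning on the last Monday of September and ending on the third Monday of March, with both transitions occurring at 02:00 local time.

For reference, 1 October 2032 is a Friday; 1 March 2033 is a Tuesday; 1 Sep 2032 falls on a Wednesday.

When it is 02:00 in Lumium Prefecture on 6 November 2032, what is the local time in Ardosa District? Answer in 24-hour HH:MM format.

1 October 2032 is a Friday, so the first Sunday is October 3.
1 March 2033 is a Tuesday, so the first Sunday is March 6 and the fourth is March 27.
6 November 2032 falls between 3 October 2032 and 27 March 2033, so daylight saving is in effect and Lumium Prefecture is at UTC+03:00.
02:00 Lumium Prefecture − 3h = 23:00 UTC (rolling into the previous day, 5 November 2032).
1 September 2032 is a Wednesday, so Mondays fall on 6, 13, 20, 27; the last is September 27.
1 March 2033 is a Tuesday, so the first Monday is March 7 and the third is March 21.
At the standard offset (UTC+04:30), 23:00 UTC + 4h30m = 03:30 Ardosa District standard time (rolling into the next day, 6 November 2032).
The standard-time date in Ardosa District, 6 November 2032, falls between 27 September 2032 and 21 March 2033, so daylight saving is in effect and Ardosa District is at UTC+05:30.
23:00 UTC + 5h30m = 04:30 Ardosa District (rolling into the next day, 6 November 2032).

04:30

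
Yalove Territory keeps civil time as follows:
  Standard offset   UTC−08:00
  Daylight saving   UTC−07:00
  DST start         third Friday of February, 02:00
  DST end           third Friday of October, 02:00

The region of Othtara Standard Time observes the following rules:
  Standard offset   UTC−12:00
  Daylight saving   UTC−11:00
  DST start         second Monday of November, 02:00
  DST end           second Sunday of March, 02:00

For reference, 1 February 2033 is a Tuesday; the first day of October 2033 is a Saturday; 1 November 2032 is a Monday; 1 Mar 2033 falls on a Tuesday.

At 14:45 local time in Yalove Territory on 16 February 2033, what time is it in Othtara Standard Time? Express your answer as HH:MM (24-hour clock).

11:45

1 February 2033 is a Tuesday, so the first Friday is February 4 and the third is February 18.
1 October 2033 is a Saturday, so the first Friday is October 7 and the third is October 21.
16 February 2033 is outside the daylight-saving period (18 February – 21 October), so Yalove Territory is on standard time, UTC−08:00.
14:45 Yalove Territory + 8h = 22:45 UTC.
1 November 2032 is a Monday, so the first Monday is November 1 and the second is November 8.
1 March 2033 is a Tuesday, so the first Sunday is March 6 and the second is March 13.
At the standard offset (UTC−12:00), 22:45 UTC − 12h = 10:45 Othtara Standard Time standard time.
Daylight saving runs 8 November 2032 – 13 March 2033; the standard-time date in Othtara Standard Time, 16 February 2033, is inside that window, so Othtara Standard Time is at UTC−11:00.
22:45 UTC − 11h = 11:45 Othtara Standard Time.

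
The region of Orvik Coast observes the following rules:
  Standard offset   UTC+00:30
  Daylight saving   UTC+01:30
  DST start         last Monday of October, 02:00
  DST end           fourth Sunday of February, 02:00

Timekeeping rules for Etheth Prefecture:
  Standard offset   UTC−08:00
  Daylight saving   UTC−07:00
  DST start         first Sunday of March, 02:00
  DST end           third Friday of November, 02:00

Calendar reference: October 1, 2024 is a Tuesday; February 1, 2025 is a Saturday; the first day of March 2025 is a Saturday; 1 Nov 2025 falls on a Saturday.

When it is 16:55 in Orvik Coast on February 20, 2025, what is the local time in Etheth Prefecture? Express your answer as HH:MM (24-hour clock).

1 October 2024 is a Tuesday, so Mondays fall on 7, 14, 21, 28; the last is October 28.
1 February 2025 is a Saturday, so the first Sunday is February 2 and the fourth is February 23.
February 20, 2025 falls between 28 October 2024 and 23 February 2025, so daylight saving is in effect and Orvik Coast is at UTC+01:30.
16:55 Orvik Coast − 1h30m = 15:25 UTC.
1 March 2025 is a Saturday, so the first Sunday is March 2.
1 November 2025 is a Saturday, so the first Friday is November 7 and the third is November 21.
At the standard offset (UTC−08:00), 15:25 UTC − 8h = 07:25 Etheth Prefecture standard time.
Daylight saving runs 2 March – 21 November; the standard-time date in Etheth Prefecture, February 20, 2025, is outside that window, so Etheth Prefecture is on standard time at UTC−08:00.
15:25 UTC − 8h = 07:25 Etheth Prefecture.

07:25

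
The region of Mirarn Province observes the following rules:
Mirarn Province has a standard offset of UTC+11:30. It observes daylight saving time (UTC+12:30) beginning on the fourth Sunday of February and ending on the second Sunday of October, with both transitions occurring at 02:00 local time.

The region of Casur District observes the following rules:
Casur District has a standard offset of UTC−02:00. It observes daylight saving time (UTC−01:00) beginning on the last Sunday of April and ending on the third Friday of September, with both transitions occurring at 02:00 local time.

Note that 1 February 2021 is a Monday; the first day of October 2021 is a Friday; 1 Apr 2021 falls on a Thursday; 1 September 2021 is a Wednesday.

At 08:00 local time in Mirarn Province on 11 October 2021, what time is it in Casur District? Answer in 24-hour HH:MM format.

1 February 2021 is a Monday, so the first Sunday is February 7 and the fourth is February 28.
1 October 2021 is a Friday, so the first Sunday is October 3 and the second is October 10.
11 October 2021 is outside the daylight-saving period (28 February – 10 October), so Mirarn Province is on standard time, UTC+11:30.
08:00 Mirarn Province − 11h30m = 20:30 UTC (rolling into the previous day, 10 October 2021).
1 April 2021 is a Thursday, so Sundays fall on 4, 11, 18, 25; the last is April 25.
1 September 2021 is a Wednesday, so the first Friday is September 3 and the third is September 17.
At the standard offset (UTC−02:00), 20:30 UTC − 2h = 18:30 Casur District standard time.
The standard-time date in Casur District, 10 October 2021, does not fall between 25 April and 17 September, so daylight saving is not in effect and Casur District is at UTC−02:00.
20:30 UTC − 2h = 18:30 Casur District.

18:30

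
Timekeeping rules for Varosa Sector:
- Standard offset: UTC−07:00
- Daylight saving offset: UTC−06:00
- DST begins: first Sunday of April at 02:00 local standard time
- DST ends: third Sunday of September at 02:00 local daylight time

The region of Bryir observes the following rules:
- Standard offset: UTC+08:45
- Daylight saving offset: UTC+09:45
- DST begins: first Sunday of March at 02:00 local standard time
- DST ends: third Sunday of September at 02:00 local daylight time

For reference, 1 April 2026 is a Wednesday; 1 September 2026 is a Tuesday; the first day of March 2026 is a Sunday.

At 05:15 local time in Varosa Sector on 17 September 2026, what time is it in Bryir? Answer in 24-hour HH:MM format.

1 April 2026 is a Wednesday, so the first Sunday is April 5.
1 September 2026 is a Tuesday, so the first Sunday is September 6 and the third is September 20.
Daylight saving runs 5 April – 20 September; 17 September 2026 is inside that window, so Varosa Sector is at UTC−06:00.
05:15 Varosa Sector + 6h = 11:15 UTC.
1 March 2026 is a Sunday, so the first Sunday is March 1.
1 September 2026 is a Tuesday, so the first Sunday is September 6 and the third is September 20.
At the standard offset (UTC+08:45), 11:15 UTC + 8h45m = 20:00 Bryir standard time.
The standard-time date in Bryir, 17 September 2026, lies within the daylight-saving period (1 March – 20 September), so Bryir is on daylight time, UTC+09:45.
11:15 UTC + 9h45m = 21:00 Bryir.

21:00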